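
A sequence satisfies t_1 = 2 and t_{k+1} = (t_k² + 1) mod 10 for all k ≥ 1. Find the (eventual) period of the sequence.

t_1 = 2; t_2 = 5; t_3 = 6; t_4 = 7; t_5 = 0; t_6 = 1; t_7 = 2.
Since t_7 = t_1 = 2, the sequence is periodic with period 6.

6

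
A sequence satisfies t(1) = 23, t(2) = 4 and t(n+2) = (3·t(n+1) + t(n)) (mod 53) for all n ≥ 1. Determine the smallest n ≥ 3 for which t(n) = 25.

7

Computing terms: t(1) = 23; t(2) = 4; t(3) = 35; t(4) = 3; t(5) = 44; t(6) = 29; t(7) = 25; t(8) = 51; t(9) = 19; t(10) = 2; t(11) = 25; t(12) = 24; t(13) = 44; t(14) = 50; t(15) = 35; t(16) = 49; t(17) = 23; t(18) = 12; t(19) = 6; t(20) = 30; t(21) = 43; t(22) = 0; t(23) = 43; t(24) = 23; t(25) = 6; t(26) = 41; t(27) = 23; t(28) = 4.
The sequence repeats with period 26.
The value 25 first appears (with n ≥ 3) at t(7).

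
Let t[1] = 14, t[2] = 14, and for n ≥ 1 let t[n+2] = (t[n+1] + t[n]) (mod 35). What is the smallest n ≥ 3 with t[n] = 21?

t[1] = 14,  t[2] = 14,  t[3] = 28,  t[4] = 7,  t[5] = 0,  t[6] = 7,  t[7] = 7,  t[8] = 14,  t[9] = 21,  t[10] = 0,  t[11] = 21,  t[12] = 21,  t[13] = 7,  t[14] = 28,  t[15] = 0,  t[16] = 28,  t[17] = 28,  t[18] = 21,  t[19] = 14,  t[20] = 0,  t[21] = 14,  t[22] = 14.
The sequence repeats with period 20.
The value 21 first appears (with n ≥ 3) at t[9].

9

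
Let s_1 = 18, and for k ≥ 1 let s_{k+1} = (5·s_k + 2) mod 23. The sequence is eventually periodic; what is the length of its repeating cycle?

22

Computing terms: s_1 = 18, s_2 = 0, s_3 = 2, s_4 = 12, s_5 = 16, s_6 = 13, s_7 = 21, s_8 = 15, s_9 = 8, s_{10} = 19, s_{11} = 5, s_{12} = 4, s_{13} = 22, s_{14} = 20, s_{15} = 10, s_{16} = 6, s_{17} = 9, s_{18} = 1, s_{19} = 7, s_{20} = 14, s_{21} = 3, s_{22} = 17, s_{23} = 18.
The sequence repeats with period 22.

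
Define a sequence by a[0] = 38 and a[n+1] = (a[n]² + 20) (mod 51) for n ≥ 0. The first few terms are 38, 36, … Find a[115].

Computing terms: a[0] = 38,  a[1] = 36,  a[2] = 41,  a[3] = 18,  a[4] = 38.
The sequence repeats with period 4.
So a[115] = a[0 + ((115-0) mod 4)] = a[3] = 18.

18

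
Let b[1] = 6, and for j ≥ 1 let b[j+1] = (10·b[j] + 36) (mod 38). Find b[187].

30

We have b[1] = 6; b[2] = 20; b[3] = 8; b[4] = 2; b[5] = 18; b[6] = 26; b[7] = 30; b[8] = 32; b[9] = 14; b[10] = 24; b[11] = 10; b[12] = 22; b[13] = 28; b[14] = 12; b[15] = 4; b[16] = 0; b[17] = 36; b[18] = 16; b[19] = 6.
Since b[19] = b[1] = 6, the sequence is periodic with period 18.
So b[187] = b[1 + ((187-1) mod 18)] = b[7] = 30.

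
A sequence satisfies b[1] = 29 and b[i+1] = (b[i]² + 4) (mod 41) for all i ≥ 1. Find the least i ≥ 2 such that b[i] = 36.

Listing terms: b[1] = 29, b[2] = 25, b[3] = 14, b[4] = 36, b[5] = 29.
Since b[5] = b[1] = 29, the sequence is periodic with period 4.
The value 36 first appears (with i ≥ 2) at b[4].

4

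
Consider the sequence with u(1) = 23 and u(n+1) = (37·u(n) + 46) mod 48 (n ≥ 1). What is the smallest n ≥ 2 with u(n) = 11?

u(1) = 23; u(2) = 33; u(3) = 19; u(4) = 29; u(5) = 15; u(6) = 25; u(7) = 11; u(8) = 21; u(9) = 7; u(10) = 17; u(11) = 3; u(12) = 13; u(13) = 47; u(14) = 9; u(15) = 43; u(16) = 5; u(17) = 39; u(18) = 1; u(19) = 35; u(20) = 45; u(21) = 31; u(22) = 41; u(23) = 27; u(24) = 37; u(25) = 23.
The sequence repeats with period 24.
The value 11 first appears (with n ≥ 2) at u(7).

7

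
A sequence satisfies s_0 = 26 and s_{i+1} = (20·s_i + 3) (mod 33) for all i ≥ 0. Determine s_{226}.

We have s_0 = 26,  s_1 = 28,  s_2 = 2,  s_3 = 10,  s_4 = 5,  s_5 = 4,  s_6 = 17,  s_7 = 13,  s_8 = 32,  s_9 = 16,  s_{10} = 26.
The sequence repeats with period 10.
(226 - 0) mod 10 = 6, so s_{226} = s_6 = 17.

17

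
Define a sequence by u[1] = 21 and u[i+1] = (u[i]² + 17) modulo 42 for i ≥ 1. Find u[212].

u[1] = 21, u[2] = 38, u[3] = 33, u[4] = 14, u[5] = 3, u[6] = 26, u[7] = 21.
The sequence repeats with period 6.
So u[212] = u[1 + ((212-1) mod 6)] = u[2] = 38.

38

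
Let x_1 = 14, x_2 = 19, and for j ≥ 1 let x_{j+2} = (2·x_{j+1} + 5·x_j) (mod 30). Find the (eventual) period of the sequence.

Listing terms: x_1 = 14,  x_2 = 19,  x_3 = 18,  x_4 = 11,  x_5 = 22,  x_6 = 9,  x_7 = 8,  x_8 = 1,  x_9 = 12,  x_{10} = 29,  x_{11} = 28,  x_{12} = 21,  x_{13} = 2,  x_{14} = 19,  x_{15} = 18.
Since (x_{14}, x_{15}) = (x_2, x_3) = (19, 18) (two consecutive terms determine the rest), the sequence is eventually periodic: after a pre-period of length 1 it cycles with period 12.

12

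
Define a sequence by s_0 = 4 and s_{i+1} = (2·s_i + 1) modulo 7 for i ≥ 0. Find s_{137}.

We have s_0 = 4,  s_1 = 2,  s_2 = 5,  s_3 = 4.
Since s_3 = s_0 = 4, the sequence is periodic with period 3.
So s_{137} = s_{0 + ((137-0) mod 3)} = s_2 = 5.

5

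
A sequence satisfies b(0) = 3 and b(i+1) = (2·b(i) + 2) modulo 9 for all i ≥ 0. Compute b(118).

6

Listing terms: b(0) = 3; b(1) = 8; b(2) = 0; b(3) = 2; b(4) = 6; b(5) = 5; b(6) = 3.
Since b(6) = b(0) = 3, the sequence is periodic with period 6.
So b(118) = b(0 + ((118-0) mod 6)) = b(4) = 6.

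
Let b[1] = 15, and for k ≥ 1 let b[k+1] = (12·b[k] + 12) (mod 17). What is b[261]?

1

We have b[1] = 15,  b[2] = 5,  b[3] = 4,  b[4] = 9,  b[5] = 1,  b[6] = 7,  b[7] = 11,  b[8] = 8,  b[9] = 6,  b[10] = 16,  b[11] = 0,  b[12] = 12,  b[13] = 3,  b[14] = 14,  b[15] = 10,  b[16] = 13,  b[17] = 15.
Since b[17] = b[1] = 15, the sequence is periodic with period 16.
(261 - 1) mod 16 = 4, so b[261] = b[5] = 1.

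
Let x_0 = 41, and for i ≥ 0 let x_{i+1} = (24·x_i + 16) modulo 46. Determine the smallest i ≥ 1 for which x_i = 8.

8

Listing terms: x_0 = 41,  x_1 = 34,  x_2 = 4,  x_3 = 20,  x_4 = 36,  x_5 = 6,  x_6 = 22,  x_7 = 38,  x_8 = 8,  x_9 = 24,  x_{10} = 40,  x_{11} = 10,  x_{12} = 26,  x_{13} = 42,  x_{14} = 12,  x_{15} = 28,  x_{16} = 44,  x_{17} = 14,  x_{18} = 30,  x_{19} = 0,  x_{20} = 16,  x_{21} = 32,  x_{22} = 2,  x_{23} = 18,  x_{24} = 34.
Since x_{24} = x_1 = 34, the sequence is eventually periodic: after a pre-period of length 1 it cycles with period 23.
The value 8 first appears (with i ≥ 1) at x_8.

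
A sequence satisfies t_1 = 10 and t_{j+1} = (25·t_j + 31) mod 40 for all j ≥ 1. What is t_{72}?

11

We have t_1 = 10,  t_2 = 1,  t_3 = 16,  t_4 = 31,  t_5 = 6,  t_6 = 21,  t_7 = 36,  t_8 = 11,  t_9 = 26,  t_{10} = 1.
Since t_{10} = t_2 = 1, the sequence is eventually periodic: after a pre-period of length 1 it cycles with period 8.
For j ≥ 2, t_j depends only on (j - 2) mod 8. (72 - 2) mod 8 = 6, so t_{72} = t_8 = 11.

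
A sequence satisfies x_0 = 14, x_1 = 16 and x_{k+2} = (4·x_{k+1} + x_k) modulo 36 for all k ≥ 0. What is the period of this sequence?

Computing terms: x_0 = 14; x_1 = 16; x_2 = 6; x_3 = 4; x_4 = 22; x_5 = 20; x_6 = 30; x_7 = 32; x_8 = 14; x_9 = 16.
Since (x_8, x_9) = (x_0, x_1) = (14, 16) (two consecutive terms determine the rest), the sequence is periodic with period 8.

8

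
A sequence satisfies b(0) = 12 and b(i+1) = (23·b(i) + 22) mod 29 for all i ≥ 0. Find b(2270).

3

Listing terms: b(0) = 12; b(1) = 8; b(2) = 3; b(3) = 4; b(4) = 27; b(5) = 5; b(6) = 21; b(7) = 12.
Since b(7) = b(0) = 12, the sequence is periodic with period 7.
(2270 - 0) mod 7 = 2, so b(2270) = b(2) = 3.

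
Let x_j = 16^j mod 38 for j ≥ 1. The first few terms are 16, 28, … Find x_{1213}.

36

x_1 = 16; x_2 = 28; x_3 = 30; x_4 = 24; x_5 = 4; x_6 = 26; x_7 = 36; x_8 = 6; x_9 = 20; x_{10} = 16.
The sequence repeats with period 9.
So x_{1213} = x_{1 + ((1213-1) mod 9)} = x_7 = 36.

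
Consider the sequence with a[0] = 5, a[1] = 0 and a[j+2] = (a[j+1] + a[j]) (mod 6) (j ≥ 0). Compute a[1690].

2

Listing terms: a[0] = 5,  a[1] = 0,  a[2] = 5,  a[3] = 5,  a[4] = 4,  a[5] = 3,  a[6] = 1,  a[7] = 4,  a[8] = 5,  a[9] = 3,  a[10] = 2,  a[11] = 5,  a[12] = 1,  a[13] = 0,  a[14] = 1,  a[15] = 1,  a[16] = 2,  a[17] = 3,  a[18] = 5,  a[19] = 2,  a[20] = 1,  a[21] = 3,  a[22] = 4,  a[23] = 1,  a[24] = 5,  a[25] = 0.
Since (a[24], a[25]) = (a[0], a[1]) = (5, 0) (two consecutive terms determine the rest), the sequence is periodic with period 24.
So a[1690] = a[0 + ((1690-0) mod 24)] = a[10] = 2.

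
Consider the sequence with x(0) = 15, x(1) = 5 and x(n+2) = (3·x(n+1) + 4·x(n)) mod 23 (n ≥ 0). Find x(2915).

16

We have x(0) = 15; x(1) = 5; x(2) = 6; x(3) = 15; x(4) = 0; x(5) = 14; x(6) = 19; x(7) = 21; x(8) = 1; x(9) = 18; x(10) = 12; x(11) = 16; x(12) = 4; x(13) = 7; x(14) = 14; x(15) = 1; x(16) = 13; x(17) = 20; x(18) = 20; x(19) = 2; x(20) = 17; x(21) = 13; x(22) = 15; x(23) = 5.
Since (x(22), x(23)) = (x(0), x(1)) = (15, 5) (two consecutive terms determine the rest), the sequence is periodic with period 22.
So x(2915) = x(0 + ((2915-0) mod 22)) = x(11) = 16.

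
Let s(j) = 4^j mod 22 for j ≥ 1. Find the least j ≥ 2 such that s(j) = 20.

Listing terms: s(1) = 4,  s(2) = 16,  s(3) = 20,  s(4) = 14,  s(5) = 12,  s(6) = 4.
The sequence repeats with period 5.
The value 20 first appears (with j ≥ 2) at s(3).

3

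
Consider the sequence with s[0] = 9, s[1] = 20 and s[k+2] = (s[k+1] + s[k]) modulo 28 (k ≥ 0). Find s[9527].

3

We have s[0] = 9; s[1] = 20; s[2] = 1; s[3] = 21; s[4] = 22; s[5] = 15; s[6] = 9; s[7] = 24; s[8] = 5; s[9] = 1; s[10] = 6; s[11] = 7; s[12] = 13; s[13] = 20; s[14] = 5; s[15] = 25; s[16] = 2; s[17] = 27; s[18] = 1; s[19] = 0; s[20] = 1; s[21] = 1; s[22] = 2; s[23] = 3; s[24] = 5; s[25] = 8; s[26] = 13; s[27] = 21; s[28] = 6; s[29] = 27; s[30] = 5; s[31] = 4; s[32] = 9; s[33] = 13; s[34] = 22; s[35] = 7; s[36] = 1; s[37] = 8; s[38] = 9; s[39] = 17; s[40] = 26; s[41] = 15; s[42] = 13; s[43] = 0; s[44] = 13; s[45] = 13; s[46] = 26; s[47] = 11; s[48] = 9; s[49] = 20.
Since (s[48], s[49]) = (s[0], s[1]) = (9, 20) (two consecutive terms determine the rest), the sequence is periodic with period 48.
(9527 - 0) mod 48 = 23, so s[9527] = s[23] = 3.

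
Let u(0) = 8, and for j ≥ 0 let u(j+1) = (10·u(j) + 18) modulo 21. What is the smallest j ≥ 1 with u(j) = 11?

Computing terms: u(0) = 8; u(1) = 14; u(2) = 11; u(3) = 2; u(4) = 17; u(5) = 20; u(6) = 8.
Since u(6) = u(0) = 8, the sequence is periodic with period 6.
The value 11 first appears (with j ≥ 1) at u(2).

2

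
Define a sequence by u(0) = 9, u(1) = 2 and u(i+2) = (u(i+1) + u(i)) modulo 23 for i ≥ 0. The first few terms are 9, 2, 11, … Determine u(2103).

10

We have u(0) = 9, u(1) = 2, u(2) = 11, u(3) = 13, u(4) = 1, u(5) = 14, u(6) = 15, u(7) = 6, u(8) = 21, u(9) = 4, u(10) = 2, u(11) = 6, u(12) = 8, u(13) = 14, u(14) = 22, u(15) = 13, u(16) = 12, u(17) = 2, u(18) = 14, u(19) = 16, u(20) = 7, u(21) = 0, u(22) = 7, u(23) = 7, u(24) = 14, u(25) = 21, u(26) = 12, u(27) = 10, u(28) = 22, u(29) = 9, u(30) = 8, u(31) = 17, u(32) = 2, u(33) = 19, u(34) = 21, u(35) = 17, u(36) = 15, u(37) = 9, u(38) = 1, u(39) = 10, u(40) = 11, u(41) = 21, u(42) = 9, u(43) = 7, u(44) = 16, u(45) = 0, u(46) = 16, u(47) = 16, u(48) = 9, u(49) = 2.
The sequence repeats with period 48.
(2103 - 0) mod 48 = 39, so u(2103) = u(39) = 10.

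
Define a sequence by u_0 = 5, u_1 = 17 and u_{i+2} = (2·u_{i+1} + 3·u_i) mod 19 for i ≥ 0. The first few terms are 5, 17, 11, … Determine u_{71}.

We have u_0 = 5, u_1 = 17, u_2 = 11, u_3 = 16, u_4 = 8, u_5 = 7, u_6 = 0, u_7 = 2, u_8 = 4, u_9 = 14, u_{10} = 2, u_{11} = 8, u_{12} = 3, u_{13} = 11, u_{14} = 12, u_{15} = 0, u_{16} = 17, u_{17} = 15, u_{18} = 5, u_{19} = 17.
Since (u_{18}, u_{19}) = (u_0, u_1) = (5, 17) (two consecutive terms determine the rest), the sequence is periodic with period 18.
(71 - 0) mod 18 = 17, so u_{71} = u_{17} = 15.

15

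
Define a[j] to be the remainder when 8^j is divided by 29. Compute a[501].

26

a[0] = 1,  a[1] = 8,  a[2] = 6,  a[3] = 19,  a[4] = 7,  a[5] = 27,  a[6] = 13,  a[7] = 17,  a[8] = 20,  a[9] = 15,  a[10] = 4,  a[11] = 3,  a[12] = 24,  a[13] = 18,  a[14] = 28,  a[15] = 21,  a[16] = 23,  a[17] = 10,  a[18] = 22,  a[19] = 2,  a[20] = 16,  a[21] = 12,  a[22] = 9,  a[23] = 14,  a[24] = 25,  a[25] = 26,  a[26] = 5,  a[27] = 11,  a[28] = 1.
Since a[28] = a[0] = 1, the sequence is periodic with period 28.
(501 - 0) mod 28 = 25, so a[501] = a[25] = 26.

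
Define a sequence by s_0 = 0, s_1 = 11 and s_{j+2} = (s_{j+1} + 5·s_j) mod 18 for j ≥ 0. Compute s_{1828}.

We have s_0 = 0,  s_1 = 11,  s_2 = 11,  s_3 = 12,  s_4 = 13,  s_5 = 1,  s_6 = 12,  s_7 = 17,  s_8 = 5,  s_9 = 0,  s_{10} = 7,  s_{11} = 7,  s_{12} = 6,  s_{13} = 5,  s_{14} = 17,  s_{15} = 6,  s_{16} = 1,  s_{17} = 13,  s_{18} = 0,  s_{19} = 11.
The sequence repeats with period 18.
So s_{1828} = s_{0 + ((1828-0) mod 18)} = s_{10} = 7.

7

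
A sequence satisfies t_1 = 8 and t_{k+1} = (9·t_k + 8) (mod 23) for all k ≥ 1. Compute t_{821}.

3

We have t_1 = 8; t_2 = 11; t_3 = 15; t_4 = 5; t_5 = 7; t_6 = 2; t_7 = 3; t_8 = 12; t_9 = 1; t_{10} = 17; t_{11} = 0; t_{12} = 8.
The sequence repeats with period 11.
So t_{821} = t_{1 + ((821-1) mod 11)} = t_7 = 3.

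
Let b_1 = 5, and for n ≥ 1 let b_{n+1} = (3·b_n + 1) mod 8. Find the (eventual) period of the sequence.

b_1 = 5,  b_2 = 0,  b_3 = 1,  b_4 = 4,  b_5 = 5.
Since b_5 = b_1 = 5, the sequence is periodic with period 4.

4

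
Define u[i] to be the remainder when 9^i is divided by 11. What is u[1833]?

3

We have u[1] = 9, u[2] = 4, u[3] = 3, u[4] = 5, u[5] = 1, u[6] = 9.
Since u[6] = u[1] = 9, the sequence is periodic with period 5.
So u[1833] = u[1 + ((1833-1) mod 5)] = u[3] = 3.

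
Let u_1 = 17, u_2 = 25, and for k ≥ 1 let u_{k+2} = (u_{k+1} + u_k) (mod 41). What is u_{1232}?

Computing terms: u_1 = 17; u_2 = 25; u_3 = 1; u_4 = 26; u_5 = 27; u_6 = 12; u_7 = 39; u_8 = 10; u_9 = 8; u_{10} = 18; u_{11} = 26; u_{12} = 3; u_{13} = 29; u_{14} = 32; u_{15} = 20; u_{16} = 11; u_{17} = 31; u_{18} = 1; u_{19} = 32; u_{20} = 33; u_{21} = 24; u_{22} = 16; u_{23} = 40; u_{24} = 15; u_{25} = 14; u_{26} = 29; u_{27} = 2; u_{28} = 31; u_{29} = 33; u_{30} = 23; u_{31} = 15; u_{32} = 38; u_{33} = 12; u_{34} = 9; u_{35} = 21; u_{36} = 30; u_{37} = 10; u_{38} = 40; u_{39} = 9; u_{40} = 8; u_{41} = 17; u_{42} = 25.
The sequence repeats with period 40.
(1232 - 1) mod 40 = 31, so u_{1232} = u_{32} = 38.

38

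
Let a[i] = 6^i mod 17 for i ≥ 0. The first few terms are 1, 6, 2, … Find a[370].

2

Listing terms: a[0] = 1; a[1] = 6; a[2] = 2; a[3] = 12; a[4] = 4; a[5] = 7; a[6] = 8; a[7] = 14; a[8] = 16; a[9] = 11; a[10] = 15; a[11] = 5; a[12] = 13; a[13] = 10; a[14] = 9; a[15] = 3; a[16] = 1.
The sequence repeats with period 16.
(370 - 0) mod 16 = 2, so a[370] = a[2] = 2.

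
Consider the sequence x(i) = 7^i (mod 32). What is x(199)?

23

We have x(1) = 7; x(2) = 17; x(3) = 23; x(4) = 1; x(5) = 7.
The sequence repeats with period 4.
So x(199) = x(1 + ((199-1) mod 4)) = x(3) = 23.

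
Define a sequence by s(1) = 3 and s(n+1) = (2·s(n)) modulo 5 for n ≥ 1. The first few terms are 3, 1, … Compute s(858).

1

s(1) = 3; s(2) = 1; s(3) = 2; s(4) = 4; s(5) = 3.
The sequence repeats with period 4.
(858 - 1) mod 4 = 1, so s(858) = s(2) = 1.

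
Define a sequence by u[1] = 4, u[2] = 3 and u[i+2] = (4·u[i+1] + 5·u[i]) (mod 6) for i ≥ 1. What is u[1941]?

2

u[1] = 4, u[2] = 3, u[3] = 2, u[4] = 5, u[5] = 0, u[6] = 1, u[7] = 4, u[8] = 3.
Since (u[7], u[8]) = (u[1], u[2]) = (4, 3) (two consecutive terms determine the rest), the sequence is periodic with period 6.
(1941 - 1) mod 6 = 2, so u[1941] = u[3] = 2.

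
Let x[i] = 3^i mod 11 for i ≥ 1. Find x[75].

x[1] = 3; x[2] = 9; x[3] = 5; x[4] = 4; x[5] = 1; x[6] = 3.
The sequence repeats with period 5.
(75 - 1) mod 5 = 4, so x[75] = x[5] = 1.

1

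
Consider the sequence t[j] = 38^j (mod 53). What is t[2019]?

Listing terms: t[0] = 1; t[1] = 38; t[2] = 13; t[3] = 17; t[4] = 10; t[5] = 9; t[6] = 24; t[7] = 11; t[8] = 47; t[9] = 37; t[10] = 28; t[11] = 4; t[12] = 46; t[13] = 52; t[14] = 15; t[15] = 40; t[16] = 36; t[17] = 43; t[18] = 44; t[19] = 29; t[20] = 42; t[21] = 6; t[22] = 16; t[23] = 25; t[24] = 49; t[25] = 7; t[26] = 1.
Since t[26] = t[0] = 1, the sequence is periodic with period 26.
(2019 - 0) mod 26 = 17, so t[2019] = t[17] = 43.

43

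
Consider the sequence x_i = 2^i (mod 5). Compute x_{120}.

x_1 = 2, x_2 = 4, x_3 = 3, x_4 = 1, x_5 = 2.
Since x_5 = x_1 = 2, the sequence is periodic with period 4.
So x_{120} = x_{1 + ((120-1) mod 4)} = x_4 = 1.

1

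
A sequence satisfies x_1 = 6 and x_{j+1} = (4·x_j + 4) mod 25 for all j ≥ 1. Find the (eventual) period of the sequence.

We have x_1 = 6, x_2 = 3, x_3 = 16, x_4 = 18, x_5 = 1, x_6 = 8, x_7 = 11, x_8 = 23, x_9 = 21, x_{10} = 13, x_{11} = 6.
Since x_{11} = x_1 = 6, the sequence is periodic with period 10.

10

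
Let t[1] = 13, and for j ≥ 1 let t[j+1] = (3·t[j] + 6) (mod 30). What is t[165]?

3

t[1] = 13; t[2] = 15; t[3] = 21; t[4] = 9; t[5] = 3; t[6] = 15.
Since t[6] = t[2] = 15, the sequence is eventually periodic: after a pre-period of length 1 it cycles with period 4.
For j ≥ 2, t[j] depends only on (j - 2) mod 4. (165 - 2) mod 4 = 3, so t[165] = t[5] = 3.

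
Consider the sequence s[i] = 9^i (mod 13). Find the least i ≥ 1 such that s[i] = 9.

Computing terms: s[0] = 1, s[1] = 9, s[2] = 3, s[3] = 1.
The sequence repeats with period 3.
The value 9 first appears (with i ≥ 1) at s[1].

1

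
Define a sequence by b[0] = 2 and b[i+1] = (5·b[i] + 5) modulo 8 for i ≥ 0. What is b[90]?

Computing terms: b[0] = 2, b[1] = 7, b[2] = 0, b[3] = 5, b[4] = 6, b[5] = 3, b[6] = 4, b[7] = 1, b[8] = 2.
Since b[8] = b[0] = 2, the sequence is periodic with period 8.
(90 - 0) mod 8 = 2, so b[90] = b[2] = 0.

0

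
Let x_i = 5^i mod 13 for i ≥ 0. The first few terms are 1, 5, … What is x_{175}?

8

Computing terms: x_0 = 1, x_1 = 5, x_2 = 12, x_3 = 8, x_4 = 1.
The sequence repeats with period 4.
(175 - 0) mod 4 = 3, so x_{175} = x_3 = 8.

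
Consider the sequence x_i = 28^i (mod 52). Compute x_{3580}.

16

x_0 = 1, x_1 = 28, x_2 = 4, x_3 = 8, x_4 = 16, x_5 = 32, x_6 = 12, x_7 = 24, x_8 = 48, x_9 = 44, x_{10} = 36, x_{11} = 20, x_{12} = 40, x_{13} = 28.
Since x_{13} = x_1 = 28, the sequence is eventually periodic: after a pre-period of length 1 it cycles with period 12.
For i ≥ 1, x_i depends only on (i - 1) mod 12. (3580 - 1) mod 12 = 3, so x_{3580} = x_4 = 16.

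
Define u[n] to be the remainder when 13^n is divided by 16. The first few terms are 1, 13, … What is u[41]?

13

u[0] = 1, u[1] = 13, u[2] = 9, u[3] = 5, u[4] = 1.
Since u[4] = u[0] = 1, the sequence is periodic with period 4.
(41 - 0) mod 4 = 1, so u[41] = u[1] = 13.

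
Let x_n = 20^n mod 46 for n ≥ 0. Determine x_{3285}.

Computing terms: x_0 = 1,  x_1 = 20,  x_2 = 32,  x_3 = 42,  x_4 = 12,  x_5 = 10,  x_6 = 16,  x_7 = 44,  x_8 = 6,  x_9 = 28,  x_{10} = 8,  x_{11} = 22,  x_{12} = 26,  x_{13} = 14,  x_{14} = 4,  x_{15} = 34,  x_{16} = 36,  x_{17} = 30,  x_{18} = 2,  x_{19} = 40,  x_{20} = 18,  x_{21} = 38,  x_{22} = 24,  x_{23} = 20.
Since x_{23} = x_1 = 20, the sequence is eventually periodic: after a pre-period of length 1 it cycles with period 22.
For n ≥ 1, x_n depends only on (n - 1) mod 22. (3285 - 1) mod 22 = 6, so x_{3285} = x_7 = 44.

44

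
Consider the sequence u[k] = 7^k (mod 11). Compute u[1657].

6

Computing terms: u[0] = 1, u[1] = 7, u[2] = 5, u[3] = 2, u[4] = 3, u[5] = 10, u[6] = 4, u[7] = 6, u[8] = 9, u[9] = 8, u[10] = 1.
The sequence repeats with period 10.
(1657 - 0) mod 10 = 7, so u[1657] = u[7] = 6.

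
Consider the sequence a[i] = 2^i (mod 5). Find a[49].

We have a[1] = 2, a[2] = 4, a[3] = 3, a[4] = 1, a[5] = 2.
The sequence repeats with period 4.
So a[49] = a[1 + ((49-1) mod 4)] = a[1] = 2.

2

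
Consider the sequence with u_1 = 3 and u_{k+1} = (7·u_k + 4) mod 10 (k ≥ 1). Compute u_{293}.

We have u_1 = 3,  u_2 = 5,  u_3 = 9,  u_4 = 7,  u_5 = 3.
The sequence repeats with period 4.
(293 - 1) mod 4 = 0, so u_{293} = u_1 = 3.

3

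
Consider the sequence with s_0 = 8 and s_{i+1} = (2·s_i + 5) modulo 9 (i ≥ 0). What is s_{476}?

Listing terms: s_0 = 8, s_1 = 3, s_2 = 2, s_3 = 0, s_4 = 5, s_5 = 6, s_6 = 8.
Since s_6 = s_0 = 8, the sequence is periodic with period 6.
So s_{476} = s_{0 + ((476-0) mod 6)} = s_2 = 2.

2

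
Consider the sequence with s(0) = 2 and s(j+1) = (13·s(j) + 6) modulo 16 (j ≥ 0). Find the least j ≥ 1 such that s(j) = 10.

4

s(0) = 2,  s(1) = 0,  s(2) = 6,  s(3) = 4,  s(4) = 10,  s(5) = 8,  s(6) = 14,  s(7) = 12,  s(8) = 2.
The sequence repeats with period 8.
The value 10 first appears (with j ≥ 1) at s(4).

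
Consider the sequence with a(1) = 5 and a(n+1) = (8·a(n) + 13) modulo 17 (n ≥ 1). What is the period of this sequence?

We have a(1) = 5; a(2) = 2; a(3) = 12; a(4) = 7; a(5) = 1; a(6) = 4; a(7) = 11; a(8) = 16; a(9) = 5.
The sequence repeats with period 8.

8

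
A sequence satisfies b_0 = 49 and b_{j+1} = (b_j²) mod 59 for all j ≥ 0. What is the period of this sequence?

Listing terms: b_0 = 49, b_1 = 41, b_2 = 29, b_3 = 15, b_4 = 48, b_5 = 3, b_6 = 9, b_7 = 22, b_8 = 12, b_9 = 26, b_{10} = 27, b_{11} = 21, b_{12} = 28, b_{13} = 17, b_{14} = 53, b_{15} = 36, b_{16} = 57, b_{17} = 4, b_{18} = 16, b_{19} = 20, b_{20} = 46, b_{21} = 51, b_{22} = 5, b_{23} = 25, b_{24} = 35, b_{25} = 45, b_{26} = 19, b_{27} = 7, b_{28} = 49.
The sequence repeats with period 28.

28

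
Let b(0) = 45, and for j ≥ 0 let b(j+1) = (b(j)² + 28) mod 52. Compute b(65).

25

Computing terms: b(0) = 45,  b(1) = 25,  b(2) = 29,  b(3) = 37,  b(4) = 45.
Since b(4) = b(0) = 45, the sequence is periodic with period 4.
So b(65) = b(0 + ((65-0) mod 4)) = b(1) = 25.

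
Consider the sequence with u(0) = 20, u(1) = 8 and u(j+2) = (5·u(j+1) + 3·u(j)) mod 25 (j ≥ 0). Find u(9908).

10

u(0) = 20,  u(1) = 8,  u(2) = 0,  u(3) = 24,  u(4) = 20,  u(5) = 22,  u(6) = 20,  u(7) = 16,  u(8) = 15,  u(9) = 23,  u(10) = 10,  u(11) = 19,  u(12) = 0,  u(13) = 7,  u(14) = 10,  u(15) = 21,  u(16) = 10,  u(17) = 13,  u(18) = 20,  u(19) = 14,  u(20) = 5,  u(21) = 17,  u(22) = 0,  u(23) = 1,  u(24) = 5,  u(25) = 3,  u(26) = 5,  u(27) = 9,  u(28) = 10,  u(29) = 2,  u(30) = 15,  u(31) = 6,  u(32) = 0,  u(33) = 18,  u(34) = 15,  u(35) = 4,  u(36) = 15,  u(37) = 12,  u(38) = 5,  u(39) = 11,  u(40) = 20,  u(41) = 8.
The sequence repeats with period 40.
(9908 - 0) mod 40 = 28, so u(9908) = u(28) = 10.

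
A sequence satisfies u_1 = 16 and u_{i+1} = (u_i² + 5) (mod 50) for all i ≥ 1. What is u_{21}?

16

Computing terms: u_1 = 16,  u_2 = 11,  u_3 = 26,  u_4 = 31,  u_5 = 16.
Since u_5 = u_1 = 16, the sequence is periodic with period 4.
So u_{21} = u_{1 + ((21-1) mod 4)} = u_1 = 16.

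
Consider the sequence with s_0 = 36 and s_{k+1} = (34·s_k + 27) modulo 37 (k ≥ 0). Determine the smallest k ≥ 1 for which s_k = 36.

Listing terms: s_0 = 36; s_1 = 30; s_2 = 11; s_3 = 31; s_4 = 8; s_5 = 3; s_6 = 18; s_7 = 10; s_8 = 34; s_9 = 36.
The sequence repeats with period 9.
The value 36 next appears (with k ≥ 1) at s_9.

9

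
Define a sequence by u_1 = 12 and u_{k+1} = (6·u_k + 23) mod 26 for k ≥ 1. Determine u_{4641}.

1

Listing terms: u_1 = 12, u_2 = 17, u_3 = 21, u_4 = 19, u_5 = 7, u_6 = 13, u_7 = 23, u_8 = 5, u_9 = 1, u_{10} = 3, u_{11} = 15, u_{12} = 9, u_{13} = 25, u_{14} = 17.
Since u_{14} = u_2 = 17, the sequence is eventually periodic: after a pre-period of length 1 it cycles with period 12.
For k ≥ 2, u_k depends only on (k - 2) mod 12. (4641 - 2) mod 12 = 7, so u_{4641} = u_9 = 1.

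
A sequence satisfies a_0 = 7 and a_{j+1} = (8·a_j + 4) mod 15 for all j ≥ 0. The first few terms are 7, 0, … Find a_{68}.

Listing terms: a_0 = 7, a_1 = 0, a_2 = 4, a_3 = 6, a_4 = 7.
The sequence repeats with period 4.
(68 - 0) mod 4 = 0, so a_{68} = a_0 = 7.

7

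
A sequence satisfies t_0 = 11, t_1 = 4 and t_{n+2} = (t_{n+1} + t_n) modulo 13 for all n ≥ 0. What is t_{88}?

t_0 = 11; t_1 = 4; t_2 = 2; t_3 = 6; t_4 = 8; t_5 = 1; t_6 = 9; t_7 = 10; t_8 = 6; t_9 = 3; t_{10} = 9; t_{11} = 12; t_{12} = 8; t_{13} = 7; t_{14} = 2; t_{15} = 9; t_{16} = 11; t_{17} = 7; t_{18} = 5; t_{19} = 12; t_{20} = 4; t_{21} = 3; t_{22} = 7; t_{23} = 10; t_{24} = 4; t_{25} = 1; t_{26} = 5; t_{27} = 6; t_{28} = 11; t_{29} = 4.
Since (t_{28}, t_{29}) = (t_0, t_1) = (11, 4) (two consecutive terms determine the rest), the sequence is periodic with period 28.
So t_{88} = t_{0 + ((88-0) mod 28)} = t_4 = 8.

8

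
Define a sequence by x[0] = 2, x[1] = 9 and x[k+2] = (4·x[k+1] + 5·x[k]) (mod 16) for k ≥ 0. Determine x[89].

We have x[0] = 2,  x[1] = 9,  x[2] = 14,  x[3] = 5,  x[4] = 10,  x[5] = 1,  x[6] = 6,  x[7] = 13,  x[8] = 2,  x[9] = 9.
Since (x[8], x[9]) = (x[0], x[1]) = (2, 9) (two consecutive terms determine the rest), the sequence is periodic with period 8.
So x[89] = x[0 + ((89-0) mod 8)] = x[1] = 9.

9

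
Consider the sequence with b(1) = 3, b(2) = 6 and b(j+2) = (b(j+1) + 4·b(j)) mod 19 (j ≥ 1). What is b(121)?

Computing terms: b(1) = 3; b(2) = 6; b(3) = 18; b(4) = 4; b(5) = 0; b(6) = 16; b(7) = 16; b(8) = 4; b(9) = 11; b(10) = 8; b(11) = 14; b(12) = 8; b(13) = 7; b(14) = 1; b(15) = 10; b(16) = 14; b(17) = 16; b(18) = 15; b(19) = 3; b(20) = 6.
Since (b(19), b(20)) = (b(1), b(2)) = (3, 6) (two consecutive terms determine the rest), the sequence is periodic with period 18.
(121 - 1) mod 18 = 12, so b(121) = b(13) = 7.

7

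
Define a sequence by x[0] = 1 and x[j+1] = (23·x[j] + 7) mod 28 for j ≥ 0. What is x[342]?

1

We have x[0] = 1, x[1] = 2, x[2] = 25, x[3] = 22, x[4] = 9, x[5] = 18, x[6] = 1.
Since x[6] = x[0] = 1, the sequence is periodic with period 6.
(342 - 0) mod 6 = 0, so x[342] = x[0] = 1.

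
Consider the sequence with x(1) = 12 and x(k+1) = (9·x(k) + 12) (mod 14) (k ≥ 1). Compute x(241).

12

x(1) = 12,  x(2) = 8,  x(3) = 0,  x(4) = 12.
The sequence repeats with period 3.
So x(241) = x(1 + ((241-1) mod 3)) = x(1) = 12.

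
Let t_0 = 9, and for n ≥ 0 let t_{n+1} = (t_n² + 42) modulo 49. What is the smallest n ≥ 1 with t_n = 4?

Computing terms: t_0 = 9,  t_1 = 25,  t_2 = 30,  t_3 = 11,  t_4 = 16,  t_5 = 4,  t_6 = 9.
Since t_6 = t_0 = 9, the sequence is periodic with period 6.
The value 4 first appears (with n ≥ 1) at t_5.

5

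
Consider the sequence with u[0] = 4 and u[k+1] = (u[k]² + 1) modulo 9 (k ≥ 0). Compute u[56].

Listing terms: u[0] = 4; u[1] = 8; u[2] = 2; u[3] = 5; u[4] = 8.
Since u[4] = u[1] = 8, the sequence is eventually periodic: after a pre-period of length 1 it cycles with period 3.
For k ≥ 1, u[k] depends only on (k - 1) mod 3. (56 - 1) mod 3 = 1, so u[56] = u[2] = 2.

2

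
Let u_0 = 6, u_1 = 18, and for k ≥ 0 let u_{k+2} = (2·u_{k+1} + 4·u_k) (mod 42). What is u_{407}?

Computing terms: u_0 = 6; u_1 = 18; u_2 = 18; u_3 = 24; u_4 = 36; u_5 = 0; u_6 = 18; u_7 = 36; u_8 = 18; u_9 = 12; u_{10} = 12; u_{11} = 30; u_{12} = 24; u_{13} = 0; u_{14} = 12; u_{15} = 24; u_{16} = 12; u_{17} = 36; u_{18} = 36; u_{19} = 6; u_{20} = 30; u_{21} = 0; u_{22} = 36; u_{23} = 30; u_{24} = 36; u_{25} = 24; u_{26} = 24; u_{27} = 18; u_{28} = 6; u_{29} = 0; u_{30} = 24; u_{31} = 6; u_{32} = 24; u_{33} = 30; u_{34} = 30; u_{35} = 12; u_{36} = 18; u_{37} = 0; u_{38} = 30; u_{39} = 18; u_{40} = 30; u_{41} = 6; u_{42} = 6; u_{43} = 36; u_{44} = 12; u_{45} = 0; u_{46} = 6; u_{47} = 12; u_{48} = 6; u_{49} = 18.
The sequence repeats with period 48.
(407 - 0) mod 48 = 23, so u_{407} = u_{23} = 30.

30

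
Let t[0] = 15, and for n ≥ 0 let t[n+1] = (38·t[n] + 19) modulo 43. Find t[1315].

14

Computing terms: t[0] = 15,  t[1] = 30,  t[2] = 41,  t[3] = 29,  t[4] = 3,  t[5] = 4,  t[6] = 42,  t[7] = 24,  t[8] = 28,  t[9] = 8,  t[10] = 22,  t[11] = 38,  t[12] = 1,  t[13] = 14,  t[14] = 35,  t[15] = 16,  t[16] = 25,  t[17] = 23,  t[18] = 33,  t[19] = 26,  t[20] = 18,  t[21] = 15.
Since t[21] = t[0] = 15, the sequence is periodic with period 21.
So t[1315] = t[0 + ((1315-0) mod 21)] = t[13] = 14.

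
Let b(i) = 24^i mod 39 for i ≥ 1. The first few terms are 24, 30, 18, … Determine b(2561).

We have b(1) = 24, b(2) = 30, b(3) = 18, b(4) = 3, b(5) = 33, b(6) = 12, b(7) = 15, b(8) = 9, b(9) = 21, b(10) = 36, b(11) = 6, b(12) = 27, b(13) = 24.
Since b(13) = b(1) = 24, the sequence is periodic with period 12.
So b(2561) = b(1 + ((2561-1) mod 12)) = b(5) = 33.

33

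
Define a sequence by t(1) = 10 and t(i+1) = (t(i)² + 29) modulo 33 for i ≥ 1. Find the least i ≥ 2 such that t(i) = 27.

6

We have t(1) = 10,  t(2) = 30,  t(3) = 5,  t(4) = 21,  t(5) = 8,  t(6) = 27,  t(7) = 32,  t(8) = 30.
Since t(8) = t(2) = 30, the sequence is eventually periodic: after a pre-period of length 1 it cycles with period 6.
The value 27 first appears (with i ≥ 2) at t(6).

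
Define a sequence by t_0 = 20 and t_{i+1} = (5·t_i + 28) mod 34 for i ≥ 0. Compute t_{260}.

4

Computing terms: t_0 = 20; t_1 = 26; t_2 = 22; t_3 = 2; t_4 = 4; t_5 = 14; t_6 = 30; t_7 = 8; t_8 = 0; t_9 = 28; t_{10} = 32; t_{11} = 18; t_{12} = 16; t_{13} = 6; t_{14} = 24; t_{15} = 12; t_{16} = 20.
Since t_{16} = t_0 = 20, the sequence is periodic with period 16.
So t_{260} = t_{0 + ((260-0) mod 16)} = t_4 = 4.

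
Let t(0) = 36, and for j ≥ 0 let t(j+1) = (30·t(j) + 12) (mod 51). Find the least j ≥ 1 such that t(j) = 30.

t(0) = 36,  t(1) = 21,  t(2) = 30,  t(3) = 45,  t(4) = 36.
The sequence repeats with period 4.
The value 30 first appears (with j ≥ 1) at t(2).

2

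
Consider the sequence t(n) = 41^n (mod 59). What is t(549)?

Computing terms: t(0) = 1; t(1) = 41; t(2) = 29; t(3) = 9; t(4) = 15; t(5) = 25; t(6) = 22; t(7) = 17; t(8) = 48; t(9) = 21; t(10) = 35; t(11) = 19; t(12) = 12; t(13) = 20; t(14) = 53; t(15) = 49; t(16) = 3; t(17) = 5; t(18) = 28; t(19) = 27; t(20) = 45; t(21) = 16; t(22) = 7; t(23) = 51; t(24) = 26; t(25) = 4; t(26) = 46; t(27) = 57; t(28) = 36; t(29) = 1.
Since t(29) = t(0) = 1, the sequence is periodic with period 29.
(549 - 0) mod 29 = 27, so t(549) = t(27) = 57.

57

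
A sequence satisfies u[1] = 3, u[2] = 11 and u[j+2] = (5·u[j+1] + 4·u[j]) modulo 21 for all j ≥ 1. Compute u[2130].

We have u[1] = 3; u[2] = 11; u[3] = 4; u[4] = 1; u[5] = 0; u[6] = 4; u[7] = 20; u[8] = 11; u[9] = 9; u[10] = 5; u[11] = 19; u[12] = 10; u[13] = 0; u[14] = 19; u[15] = 11; u[16] = 5; u[17] = 6; u[18] = 8; u[19] = 1; u[20] = 16; u[21] = 0; u[22] = 1; u[23] = 5; u[24] = 8; u[25] = 18; u[26] = 17; u[27] = 10; u[28] = 13; u[29] = 0; u[30] = 10; u[31] = 8; u[32] = 17; u[33] = 12; u[34] = 2; u[35] = 16; u[36] = 4; u[37] = 0; u[38] = 16; u[39] = 17; u[40] = 2; u[41] = 15; u[42] = 20; u[43] = 13; u[44] = 19; u[45] = 0; u[46] = 13; u[47] = 2; u[48] = 20; u[49] = 3; u[50] = 11.
The sequence repeats with period 48.
So u[2130] = u[1 + ((2130-1) mod 48)] = u[18] = 8.

8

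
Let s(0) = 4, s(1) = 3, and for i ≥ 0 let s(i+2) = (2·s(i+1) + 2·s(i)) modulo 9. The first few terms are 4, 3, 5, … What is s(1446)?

1

s(0) = 4; s(1) = 3; s(2) = 5; s(3) = 7; s(4) = 6; s(5) = 8; s(6) = 1; s(7) = 0; s(8) = 2; s(9) = 4; s(10) = 3.
The sequence repeats with period 9.
So s(1446) = s(0 + ((1446-0) mod 9)) = s(6) = 1.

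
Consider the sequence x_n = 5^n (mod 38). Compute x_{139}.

17

x_1 = 5, x_2 = 25, x_3 = 11, x_4 = 17, x_5 = 9, x_6 = 7, x_7 = 35, x_8 = 23, x_9 = 1, x_{10} = 5.
The sequence repeats with period 9.
(139 - 1) mod 9 = 3, so x_{139} = x_4 = 17.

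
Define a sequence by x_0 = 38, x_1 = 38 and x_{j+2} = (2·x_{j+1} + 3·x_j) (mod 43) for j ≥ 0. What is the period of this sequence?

42

Listing terms: x_0 = 38; x_1 = 38; x_2 = 18; x_3 = 21; x_4 = 10; x_5 = 40; x_6 = 24; x_7 = 39; x_8 = 21; x_9 = 30; x_{10} = 37; x_{11} = 35; x_{12} = 9; x_{13} = 37; x_{14} = 15; x_{15} = 12; x_{16} = 26; x_{17} = 2; x_{18} = 39; x_{19} = 41; x_{20} = 27; x_{21} = 5; x_{22} = 5; x_{23} = 25; x_{24} = 22; x_{25} = 33; x_{26} = 3; x_{27} = 19; x_{28} = 4; x_{29} = 22; x_{30} = 13; x_{31} = 6; x_{32} = 8; x_{33} = 34; x_{34} = 6; x_{35} = 28; x_{36} = 31; x_{37} = 17; x_{38} = 41; x_{39} = 4; x_{40} = 2; x_{41} = 16; x_{42} = 38; x_{43} = 38.
The sequence repeats with period 42.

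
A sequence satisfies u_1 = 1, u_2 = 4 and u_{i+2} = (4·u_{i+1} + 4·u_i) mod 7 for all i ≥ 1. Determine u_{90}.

0

Computing terms: u_1 = 1; u_2 = 4; u_3 = 6; u_4 = 5; u_5 = 2; u_6 = 0; u_7 = 1; u_8 = 4.
The sequence repeats with period 6.
(90 - 1) mod 6 = 5, so u_{90} = u_6 = 0.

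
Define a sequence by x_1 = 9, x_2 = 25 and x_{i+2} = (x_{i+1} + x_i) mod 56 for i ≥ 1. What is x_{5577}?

26

We have x_1 = 9,  x_2 = 25,  x_3 = 34,  x_4 = 3,  x_5 = 37,  x_6 = 40,  x_7 = 21,  x_8 = 5,  x_9 = 26,  x_{10} = 31,  x_{11} = 1,  x_{12} = 32,  x_{13} = 33,  x_{14} = 9,  x_{15} = 42,  x_{16} = 51,  x_{17} = 37,  x_{18} = 32,  x_{19} = 13,  x_{20} = 45,  x_{21} = 2,  x_{22} = 47,  x_{23} = 49,  x_{24} = 40,  x_{25} = 33,  x_{26} = 17,  x_{27} = 50,  x_{28} = 11,  x_{29} = 5,  x_{30} = 16,  x_{31} = 21,  x_{32} = 37,  x_{33} = 2,  x_{34} = 39,  x_{35} = 41,  x_{36} = 24,  x_{37} = 9,  x_{38} = 33,  x_{39} = 42,  x_{40} = 19,  x_{41} = 5,  x_{42} = 24,  x_{43} = 29,  x_{44} = 53,  x_{45} = 26,  x_{46} = 23,  x_{47} = 49,  x_{48} = 16,  x_{49} = 9,  x_{50} = 25.
Since (x_{49}, x_{50}) = (x_1, x_2) = (9, 25) (two consecutive terms determine the rest), the sequence is periodic with period 48.
(5577 - 1) mod 48 = 8, so x_{5577} = x_9 = 26.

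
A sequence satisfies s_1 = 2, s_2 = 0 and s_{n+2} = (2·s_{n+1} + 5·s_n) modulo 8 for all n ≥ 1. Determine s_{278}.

Computing terms: s_1 = 2; s_2 = 0; s_3 = 2; s_4 = 4; s_5 = 2; s_6 = 0.
The sequence repeats with period 4.
(278 - 1) mod 4 = 1, so s_{278} = s_2 = 0.

0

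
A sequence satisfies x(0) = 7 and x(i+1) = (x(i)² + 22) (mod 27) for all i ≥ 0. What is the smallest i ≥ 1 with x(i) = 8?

Computing terms: x(0) = 7,  x(1) = 17,  x(2) = 14,  x(3) = 2,  x(4) = 26,  x(5) = 23,  x(6) = 11,  x(7) = 8,  x(8) = 5,  x(9) = 20,  x(10) = 17.
Since x(10) = x(1) = 17, the sequence is eventually periodic: after a pre-period of length 1 it cycles with period 9.
The value 8 first appears (with i ≥ 1) at x(7).

7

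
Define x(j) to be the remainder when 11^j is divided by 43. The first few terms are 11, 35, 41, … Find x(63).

1

We have x(1) = 11; x(2) = 35; x(3) = 41; x(4) = 21; x(5) = 16; x(6) = 4; x(7) = 1; x(8) = 11.
Since x(8) = x(1) = 11, the sequence is periodic with period 7.
So x(63) = x(1 + ((63-1) mod 7)) = x(7) = 1.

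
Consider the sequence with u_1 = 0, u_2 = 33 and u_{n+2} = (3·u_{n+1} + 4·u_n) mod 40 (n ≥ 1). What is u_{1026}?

5

Computing terms: u_1 = 0, u_2 = 33, u_3 = 19, u_4 = 29, u_5 = 3, u_6 = 5, u_7 = 27, u_8 = 21, u_9 = 11, u_{10} = 37, u_{11} = 35, u_{12} = 13, u_{13} = 19, u_{14} = 29.
Since (u_{13}, u_{14}) = (u_3, u_4) = (19, 29) (two consecutive terms determine the rest), the sequence is eventually periodic: after a pre-period of length 2 it cycles with period 10.
For n ≥ 3, u_n depends only on (n - 3) mod 10. (1026 - 3) mod 10 = 3, so u_{1026} = u_6 = 5.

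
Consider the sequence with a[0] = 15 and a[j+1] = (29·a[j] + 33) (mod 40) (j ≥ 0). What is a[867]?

a[0] = 15,  a[1] = 28,  a[2] = 5,  a[3] = 18,  a[4] = 35,  a[5] = 8,  a[6] = 25,  a[7] = 38,  a[8] = 15.
The sequence repeats with period 8.
So a[867] = a[0 + ((867-0) mod 8)] = a[3] = 18.

18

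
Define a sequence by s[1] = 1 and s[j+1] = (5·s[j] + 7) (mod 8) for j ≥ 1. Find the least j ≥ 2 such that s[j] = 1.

We have s[1] = 1,  s[2] = 4,  s[3] = 3,  s[4] = 6,  s[5] = 5,  s[6] = 0,  s[7] = 7,  s[8] = 2,  s[9] = 1.
Since s[9] = s[1] = 1, the sequence is periodic with period 8.
The value 1 next appears (with j ≥ 2) at s[9].

9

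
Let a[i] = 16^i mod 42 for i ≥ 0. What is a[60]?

22

Listing terms: a[0] = 1,  a[1] = 16,  a[2] = 4,  a[3] = 22,  a[4] = 16.
Since a[4] = a[1] = 16, the sequence is eventually periodic: after a pre-period of length 1 it cycles with period 3.
For i ≥ 1, a[i] depends only on (i - 1) mod 3. (60 - 1) mod 3 = 2, so a[60] = a[3] = 22.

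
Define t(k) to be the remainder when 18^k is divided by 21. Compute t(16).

t(1) = 18; t(2) = 9; t(3) = 15; t(4) = 18.
Since t(4) = t(1) = 18, the sequence is periodic with period 3.
So t(16) = t(1 + ((16-1) mod 3)) = t(1) = 18.

18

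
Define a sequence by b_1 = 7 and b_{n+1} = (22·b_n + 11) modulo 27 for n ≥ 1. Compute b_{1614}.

We have b_1 = 7; b_2 = 3; b_3 = 23; b_4 = 4; b_5 = 18; b_6 = 2; b_7 = 1; b_8 = 6; b_9 = 8; b_{10} = 25; b_{11} = 21; b_{12} = 14; b_{13} = 22; b_{14} = 9; b_{15} = 20; b_{16} = 19; b_{17} = 24; b_{18} = 26; b_{19} = 16; b_{20} = 12; b_{21} = 5; b_{22} = 13; b_{23} = 0; b_{24} = 11; b_{25} = 10; b_{26} = 15; b_{27} = 17; b_{28} = 7.
The sequence repeats with period 27.
(1614 - 1) mod 27 = 20, so b_{1614} = b_{21} = 5.

5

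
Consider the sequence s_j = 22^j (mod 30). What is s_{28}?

16

Computing terms: s_1 = 22; s_2 = 4; s_3 = 28; s_4 = 16; s_5 = 22.
The sequence repeats with period 4.
So s_{28} = s_{1 + ((28-1) mod 4)} = s_4 = 16.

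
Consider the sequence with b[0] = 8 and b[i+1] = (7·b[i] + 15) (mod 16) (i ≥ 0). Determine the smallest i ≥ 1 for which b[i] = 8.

4

b[0] = 8; b[1] = 7; b[2] = 0; b[3] = 15; b[4] = 8.
Since b[4] = b[0] = 8, the sequence is periodic with period 4.
The value 8 next appears (with i ≥ 1) at b[4].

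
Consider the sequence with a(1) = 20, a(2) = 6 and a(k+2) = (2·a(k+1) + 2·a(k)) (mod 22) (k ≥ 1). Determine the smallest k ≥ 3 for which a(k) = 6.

We have a(1) = 20, a(2) = 6, a(3) = 8, a(4) = 6, a(5) = 6, a(6) = 2, a(7) = 16, a(8) = 14, a(9) = 16, a(10) = 16, a(11) = 20, a(12) = 6.
Since (a(11), a(12)) = (a(1), a(2)) = (20, 6) (two consecutive terms determine the rest), the sequence is periodic with period 10.
The value 6 first appears (with k ≥ 3) at a(4).

4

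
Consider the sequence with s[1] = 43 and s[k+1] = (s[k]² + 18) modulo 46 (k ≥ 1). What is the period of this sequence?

3

Listing terms: s[1] = 43, s[2] = 27, s[3] = 11, s[4] = 1, s[5] = 19, s[6] = 11.
Since s[6] = s[3] = 11, the sequence is eventually periodic: after a pre-period of length 2 it cycles with period 3.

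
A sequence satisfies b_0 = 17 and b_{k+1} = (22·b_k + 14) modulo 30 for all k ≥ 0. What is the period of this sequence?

12

We have b_0 = 17; b_1 = 28; b_2 = 0; b_3 = 14; b_4 = 22; b_5 = 18; b_6 = 20; b_7 = 4; b_8 = 12; b_9 = 8; b_{10} = 10; b_{11} = 24; b_{12} = 2; b_{13} = 28.
Since b_{13} = b_1 = 28, the sequence is eventually periodic: after a pre-period of length 1 it cycles with period 12.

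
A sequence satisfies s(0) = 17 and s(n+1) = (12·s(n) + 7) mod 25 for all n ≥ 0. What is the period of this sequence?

20

Computing terms: s(0) = 17, s(1) = 11, s(2) = 14, s(3) = 0, s(4) = 7, s(5) = 16, s(6) = 24, s(7) = 20, s(8) = 22, s(9) = 21, s(10) = 9, s(11) = 15, s(12) = 12, s(13) = 1, s(14) = 19, s(15) = 10, s(16) = 2, s(17) = 6, s(18) = 4, s(19) = 5, s(20) = 17.
Since s(20) = s(0) = 17, the sequence is periodic with period 20.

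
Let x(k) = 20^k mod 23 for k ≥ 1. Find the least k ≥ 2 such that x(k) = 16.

Computing terms: x(1) = 20,  x(2) = 9,  x(3) = 19,  x(4) = 12,  x(5) = 10,  x(6) = 16,  x(7) = 21,  x(8) = 6,  x(9) = 5,  x(10) = 8,  x(11) = 22,  x(12) = 3,  x(13) = 14,  x(14) = 4,  x(15) = 11,  x(16) = 13,  x(17) = 7,  x(18) = 2,  x(19) = 17,  x(20) = 18,  x(21) = 15,  x(22) = 1,  x(23) = 20.
The sequence repeats with period 22.
The value 16 first appears (with k ≥ 2) at x(6).

6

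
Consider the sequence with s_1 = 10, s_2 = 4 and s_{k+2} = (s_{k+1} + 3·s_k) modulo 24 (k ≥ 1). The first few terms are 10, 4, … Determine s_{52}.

Listing terms: s_1 = 10,  s_2 = 4,  s_3 = 10,  s_4 = 22,  s_5 = 4,  s_6 = 22,  s_7 = 10,  s_8 = 4.
Since (s_7, s_8) = (s_1, s_2) = (10, 4) (two consecutive terms determine the rest), the sequence is periodic with period 6.
So s_{52} = s_{1 + ((52-1) mod 6)} = s_4 = 22.

22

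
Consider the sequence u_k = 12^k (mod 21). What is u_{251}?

3

Computing terms: u_0 = 1,  u_1 = 12,  u_2 = 18,  u_3 = 6,  u_4 = 9,  u_5 = 3,  u_6 = 15,  u_7 = 12.
Since u_7 = u_1 = 12, the sequence is eventually periodic: after a pre-period of length 1 it cycles with period 6.
For k ≥ 1, u_k depends only on (k - 1) mod 6. (251 - 1) mod 6 = 4, so u_{251} = u_5 = 3.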